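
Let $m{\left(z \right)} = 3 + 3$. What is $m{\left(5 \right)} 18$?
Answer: $108$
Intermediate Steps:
$m{\left(z \right)} = 6$
$m{\left(5 \right)} 18 = 6 \cdot 18 = 108$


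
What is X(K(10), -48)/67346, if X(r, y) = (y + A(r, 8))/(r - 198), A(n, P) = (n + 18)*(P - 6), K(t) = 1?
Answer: 5/6633581 ≈ 7.5374e-7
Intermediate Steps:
A(n, P) = (-6 + P)*(18 + n) (A(n, P) = (18 + n)*(-6 + P) = (-6 + P)*(18 + n))
X(r, y) = (36 + y + 2*r)/(-198 + r) (X(r, y) = (y + (-108 - 6*r + 18*8 + 8*r))/(r - 198) = (y + (-108 - 6*r + 144 + 8*r))/(-198 + r) = (y + (36 + 2*r))/(-198 + r) = (36 + y + 2*r)/(-198 + r))
X(K(10), -48)/67346 = ((36 - 48 + 2*1)/(-198 + 1))/67346 = ((36 - 48 + 2)/(-197))*(1/67346) = -1/197*(-10)*(1/67346) = (10/197)*(1/67346) = 5/6633581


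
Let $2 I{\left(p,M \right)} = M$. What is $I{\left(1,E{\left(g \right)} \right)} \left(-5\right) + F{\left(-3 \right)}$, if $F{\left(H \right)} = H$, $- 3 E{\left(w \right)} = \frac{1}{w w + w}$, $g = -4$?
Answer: $- \frac{211}{72} \approx -2.9306$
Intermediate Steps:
$E{\left(w \right)} = - \frac{1}{3 \left(w + w^{2}\right)}$ ($E{\left(w \right)} = - \frac{1}{3 \left(w w + w\right)} = - \frac{1}{3 \left(w^{2} + w\right)} = - \frac{1}{3 \left(w + w^{2}\right)}$)
$I{\left(p,M \right)} = \frac{M}{2}$
$I{\left(1,E{\left(g \right)} \right)} \left(-5\right) + F{\left(-3 \right)} = \frac{\left(- \frac{1}{3}\right) \frac{1}{-4} \frac{1}{1 - 4}}{2} \left(-5\right) - 3 = \frac{\left(- \frac{1}{3}\right) \left(- \frac{1}{4}\right) \frac{1}{-3}}{2} \left(-5\right) - 3 = \frac{\left(- \frac{1}{3}\right) \left(- \frac{1}{4}\right) \left(- \frac{1}{3}\right)}{2} \left(-5\right) - 3 = \frac{1}{2} \left(- \frac{1}{36}\right) \left(-5\right) - 3 = \left(- \frac{1}{72}\right) \left(-5\right) - 3 = \frac{5}{72} - 3 = - \frac{211}{72}$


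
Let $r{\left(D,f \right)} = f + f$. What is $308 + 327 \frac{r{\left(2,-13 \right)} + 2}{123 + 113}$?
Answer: $\frac{16210}{59} \approx 274.75$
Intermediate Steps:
$r{\left(D,f \right)} = 2 f$
$308 + 327 \frac{r{\left(2,-13 \right)} + 2}{123 + 113} = 308 + 327 \frac{2 \left(-13\right) + 2}{123 + 113} = 308 + 327 \frac{-26 + 2}{236} = 308 + 327 \left(\left(-24\right) \frac{1}{236}\right) = 308 + 327 \left(- \frac{6}{59}\right) = 308 - \frac{1962}{59} = \frac{16210}{59}$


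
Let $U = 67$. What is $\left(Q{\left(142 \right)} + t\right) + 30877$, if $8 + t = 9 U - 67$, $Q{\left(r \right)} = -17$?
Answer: $31388$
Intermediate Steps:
$t = 528$ ($t = -8 + \left(9 \cdot 67 - 67\right) = -8 + \left(603 - 67\right) = -8 + 536 = 528$)
$\left(Q{\left(142 \right)} + t\right) + 30877 = \left(-17 + 528\right) + 30877 = 511 + 30877 = 31388$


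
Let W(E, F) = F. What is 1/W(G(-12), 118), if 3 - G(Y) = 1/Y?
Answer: 1/118 ≈ 0.0084746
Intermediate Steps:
G(Y) = 3 - 1/Y
1/W(G(-12), 118) = 1/118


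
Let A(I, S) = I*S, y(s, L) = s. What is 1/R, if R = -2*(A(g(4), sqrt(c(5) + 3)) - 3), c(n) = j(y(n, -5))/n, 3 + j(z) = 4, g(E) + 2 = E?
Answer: -15/38 - 4*sqrt(5)/19 ≈ -0.86549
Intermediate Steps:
g(E) = -2 + E
j(z) = 1 (j(z) = -3 + 4 = 1)
c(n) = 1/n
R = 6 - 16*sqrt(5)/5 (R = -2*((-2 + 4)*sqrt(1/5 + 3) - 3) = -2*(2*sqrt(1/5 + 3) - 3) = -2*(2*sqrt(16/5) - 3) = -2*(2*(4*sqrt(5)/5) - 3) = -2*(8*sqrt(5)/5 - 3) = -2*(-3 + 8*sqrt(5)/5) = 6 - 16*sqrt(5)/5 ≈ -1.1554)
1/R = 1/(6 - 16*sqrt(5)/5)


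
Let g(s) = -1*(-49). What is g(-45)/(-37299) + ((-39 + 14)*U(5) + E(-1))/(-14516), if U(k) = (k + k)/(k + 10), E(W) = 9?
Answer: -141775/180477428 ≈ -0.00078556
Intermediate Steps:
g(s) = 49
U(k) = 2*k/(10 + k) (U(k) = (2*k)/(10 + k) = 2*k/(10 + k))
g(-45)/(-37299) + ((-39 + 14)*U(5) + E(-1))/(-14516) = 49/(-37299) + ((-39 + 14)*(2*5/(10 + 5)) + 9)/(-14516) = 49*(-1/37299) + (-50*5/15 + 9)*(-1/14516) = -49/37299 + (-50*5/15 + 9)*(-1/14516) = -49/37299 + (-25*⅔ + 9)*(-1/14516) = -49/37299 + (-50/3 + 9)*(-1/14516) = -49/37299 - 23/3*(-1/14516) = -49/37299 + 23/43548 = -141775/180477428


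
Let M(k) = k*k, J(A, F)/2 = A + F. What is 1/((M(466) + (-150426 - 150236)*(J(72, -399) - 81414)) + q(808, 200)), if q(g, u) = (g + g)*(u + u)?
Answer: 1/24675592572 ≈ 4.0526e-11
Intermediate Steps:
J(A, F) = 2*A + 2*F (J(A, F) = 2*(A + F) = 2*A + 2*F)
M(k) = k**2
q(g, u) = 4*g*u (q(g, u) = (2*g)*(2*u) = 4*g*u)
1/((M(466) + (-150426 - 150236)*(J(72, -399) - 81414)) + q(808, 200)) = 1/((466**2 + (-150426 - 150236)*((2*72 + 2*(-399)) - 81414)) + 4*808*200) = 1/((217156 - 300662*((144 - 798) - 81414)) + 646400) = 1/((217156 - 300662*(-654 - 81414)) + 646400) = 1/((217156 - 300662*(-82068)) + 646400) = 1/((217156 + 24674729016) + 646400) = 1/(24674946172 + 646400) = 1/24675592572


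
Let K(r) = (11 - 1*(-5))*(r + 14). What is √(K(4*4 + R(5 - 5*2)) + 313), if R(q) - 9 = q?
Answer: √857 ≈ 29.275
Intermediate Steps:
R(q) = 9 + q
K(r) = 224 + 16*r (K(r) = (11 + 5)*(14 + r) = 16*(14 + r) = 224 + 16*r)
√(K(4*4 + R(5 - 5*2)) + 313) = √((224 + 16*(4*4 + (9 + (5 - 5*2)))) + 313) = √((224 + 16*(16 + (9 + (5 - 10)))) + 313) = √((224 + 16*(16 + (9 - 5))) + 313) = √((224 + 16*(16 + 4)) + 313) = √((224 + 16*20) + 313) = √((224 + 320) + 313) = √(544 + 313) = √857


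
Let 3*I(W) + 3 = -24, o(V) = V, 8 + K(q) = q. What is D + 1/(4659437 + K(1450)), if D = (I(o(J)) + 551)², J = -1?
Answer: 1369198458557/4660879 ≈ 2.9376e+5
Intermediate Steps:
K(q) = -8 + q
I(W) = -9 (I(W) = -1 + (⅓)*(-24) = -1 - 8 = -9)
D = 293764 (D = (-9 + 551)² = 542² = 293764)
D + 1/(4659437 + K(1450)) = 293764 + 1/(4659437 + (-8 + 1450)) = 293764 + 1/(4659437 + 1442) = 293764 + 1/4660879 = 1369198458557/4660879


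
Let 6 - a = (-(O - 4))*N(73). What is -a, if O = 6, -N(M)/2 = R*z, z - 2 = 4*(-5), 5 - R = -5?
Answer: -726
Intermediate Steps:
R = 10 (R = 5 - 1*(-5) = 5 + 5 = 10)
z = -18 (z = 2 + 4*(-5) = 2 - 20 = -18)
N(M) = 360 (N(M) = -20*(-18) = -2*(-180) = 360)
a = 726 (a = 6 - (-(6 - 4))*360 = 6 - (-1*2)*360 = 6 - (-2)*360 = 6 - 1*(-720) = 6 + 720 = 726)
-a = -1*726 = -726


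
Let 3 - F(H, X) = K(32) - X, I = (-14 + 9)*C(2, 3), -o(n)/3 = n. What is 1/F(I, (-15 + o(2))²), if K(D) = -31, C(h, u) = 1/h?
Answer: 1/475 ≈ 0.0021053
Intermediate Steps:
o(n) = -3*n
I = -5/2 (I = (-14 + 9)/2 = -5*½ = -5/2 ≈ -2.5000)
F(H, X) = 34 + X (F(H, X) = 3 - (-31 - X) = 3 + (31 + X) = 34 + X)
1/F(I, (-15 + o(2))²) = 1/(34 + (-15 - 3*2)²) = 1/(34 + (-15 - 6)²) = 1/(34 + (-21)²) = 1/(34 + 441) = 1/475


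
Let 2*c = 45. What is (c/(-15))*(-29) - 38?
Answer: 11/2 ≈ 5.5000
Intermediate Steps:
c = 45/2 (c = (1/2)*45 = 45/2 ≈ 22.500)
(c/(-15))*(-29) - 38 = ((45/2)/(-15))*(-29) - 38 = ((45/2)*(-1/15))*(-29) - 38 = -3/2*(-29) - 38 = 87/2 - 38 = 11/2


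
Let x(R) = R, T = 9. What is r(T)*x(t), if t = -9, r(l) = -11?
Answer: 99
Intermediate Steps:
r(T)*x(t) = -11*(-9) = 99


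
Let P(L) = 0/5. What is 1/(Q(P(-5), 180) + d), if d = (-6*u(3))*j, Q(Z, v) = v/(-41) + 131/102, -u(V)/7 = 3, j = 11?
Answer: 4182/5783263 ≈ 0.00072312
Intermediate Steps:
u(V) = -21 (u(V) = -7*3 = -21)
P(L) = 0 (P(L) = 0*(1/5) = 0)
Q(Z, v) = 131/102 - v/41 (Q(Z, v) = v*(-1/41) + 131*(1/102) = -v/41 + 131/102 = 131/102 - v/41)
d = 1386 (d = -6*(-21)*11 = 126*11 = 1386)
1/(Q(P(-5), 180) + d) = 1/((131/102 - 1/41*180) + 1386) = 1/((131/102 - 180/41) + 1386) = 1/(-12989/4182 + 1386) = 1/(5783263/4182) = 4182/5783263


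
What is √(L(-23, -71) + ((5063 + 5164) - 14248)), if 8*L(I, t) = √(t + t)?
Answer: √(-64336 + 2*I*√142)/4 ≈ 0.011745 + 63.411*I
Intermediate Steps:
L(I, t) = √2*√t/8 (L(I, t) = √(t + t)/8 = √(2*t)/8 = (√2*√t)/8 = √2*√t/8)
√(L(-23, -71) + ((5063 + 5164) - 14248)) = √(√2*√(-71)/8 + ((5063 + 5164) - 14248)) = √(√2*(I*√71)/8 + (10227 - 14248)) = √(I*√142/8 - 4021) = √(-4021 + I*√142/8)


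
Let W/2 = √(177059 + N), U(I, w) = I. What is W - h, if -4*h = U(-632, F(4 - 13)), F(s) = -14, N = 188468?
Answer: -158 + 2*√365527 ≈ 1051.2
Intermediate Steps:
h = 158 (h = -¼*(-632) = 158)
W = 2*√365527 (W = 2*√(177059 + 188468) = 2*√365527 ≈ 1209.2)
W - h = 2*√365527 - 1*158 = 2*√365527 - 158 = -158 + 2*√365527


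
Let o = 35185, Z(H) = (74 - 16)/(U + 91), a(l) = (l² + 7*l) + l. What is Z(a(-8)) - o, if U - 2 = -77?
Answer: -281451/8 ≈ -35181.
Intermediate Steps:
U = -75 (U = 2 - 77 = -75)
a(l) = l² + 8*l
Z(H) = 29/8 (Z(H) = (74 - 16)/(-75 + 91) = 58/16 = 58*(1/16) = 29/8)
Z(a(-8)) - o = 29/8 - 1*35185 = 29/8 - 35185 = -281451/8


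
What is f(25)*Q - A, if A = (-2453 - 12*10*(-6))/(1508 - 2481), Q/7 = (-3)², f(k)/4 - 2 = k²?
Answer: 153736159/973 ≈ 1.5800e+5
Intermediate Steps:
f(k) = 8 + 4*k²
Q = 63 (Q = 7*(-3)² = 7*9 = 63)
A = 1733/973 (A = (-2453 - 120*(-6))/(-973) = (-2453 + 720)*(-1/973) = -1733*(-1/973) = 1733/973 ≈ 1.7811)
f(25)*Q - A = (8 + 4*25²)*63 - 1*1733/973 = (8 + 4*625)*63 - 1733/973 = (8 + 2500)*63 - 1733/973 = 2508*63 - 1733/973 = 158004 - 1733/973 = 153736159/973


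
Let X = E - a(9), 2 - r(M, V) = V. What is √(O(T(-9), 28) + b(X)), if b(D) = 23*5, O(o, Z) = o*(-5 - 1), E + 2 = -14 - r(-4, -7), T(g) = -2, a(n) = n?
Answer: √127 ≈ 11.269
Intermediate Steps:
r(M, V) = 2 - V
E = -25 (E = -2 + (-14 - (2 - 1*(-7))) = -2 + (-14 - (2 + 7)) = -2 + (-14 - 1*9) = -2 + (-14 - 9) = -2 - 23 = -25)
O(o, Z) = -6*o (O(o, Z) = o*(-6) = -6*o)
X = -34 (X = -25 - 1*9 = -25 - 9 = -34)
b(D) = 115
√(O(T(-9), 28) + b(X)) = √(-6*(-2) + 115) = √(12 + 115) = √127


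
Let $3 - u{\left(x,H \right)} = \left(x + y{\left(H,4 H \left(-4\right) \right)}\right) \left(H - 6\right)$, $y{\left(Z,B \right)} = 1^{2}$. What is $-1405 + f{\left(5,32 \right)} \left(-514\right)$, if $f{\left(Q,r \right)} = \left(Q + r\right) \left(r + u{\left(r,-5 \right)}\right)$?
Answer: $-7570569$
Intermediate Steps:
$y{\left(Z,B \right)} = 1$
$u{\left(x,H \right)} = 3 - \left(1 + x\right) \left(-6 + H\right)$ ($u{\left(x,H \right)} = 3 - \left(x + 1\right) \left(H - 6\right) = 3 - \left(1 + x\right) \left(-6 + H\right)$)
$f{\left(Q,r \right)} = \left(14 + 12 r\right) \left(Q + r\right)$ ($f{\left(Q,r \right)} = \left(Q + r\right) \left(r + \left(9 - -5 + 6 r - - 5 r\right)\right) = \left(Q + r\right) \left(r + \left(9 + 5 + 6 r + 5 r\right)\right) = \left(Q + r\right) \left(r + \left(14 + 11 r\right)\right) = \left(Q + r\right) \left(14 + 12 r\right) = \left(14 + 12 r\right) \left(Q + r\right)$)
$-1405 + f{\left(5,32 \right)} \left(-514\right) = -1405 + \left(12 \cdot 32^{2} + 14 \cdot 5 + 14 \cdot 32 + 12 \cdot 5 \cdot 32\right) \left(-514\right) = -1405 + \left(12 \cdot 1024 + 70 + 448 + 1920\right) \left(-514\right) = -1405 + \left(12288 + 70 + 448 + 1920\right) \left(-514\right) = -1405 + 14726 \left(-514\right) = -1405 - 7569164 = -7570569$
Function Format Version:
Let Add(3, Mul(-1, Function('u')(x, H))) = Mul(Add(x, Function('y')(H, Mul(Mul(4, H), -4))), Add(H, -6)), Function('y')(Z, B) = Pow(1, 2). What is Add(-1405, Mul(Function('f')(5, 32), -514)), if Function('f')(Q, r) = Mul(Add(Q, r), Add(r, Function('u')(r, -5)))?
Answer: -7570569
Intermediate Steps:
Function('y')(Z, B) = 1
Function('u')(x, H) = Add(3, Mul(-1, Add(1, x), Add(-6, H))) (Function('u')(x, H) = Add(3, Mul(-1, Mul(Add(x, 1), Add(H, -6)))) = Add(3, Mul(-1, Mul(Add(1, x), Add(-6, H)))) = Add(3, Mul(-1, Add(1, x), Add(-6, H))))
Function('f')(Q, r) = Mul(Add(14, Mul(12, r)), Add(Q, r)) (Function('f')(Q, r) = Mul(Add(Q, r), Add(r, Add(9, Mul(-1, -5), Mul(6, r), Mul(-1, -5, r)))) = Mul(Add(Q, r), Add(r, Add(9, 5, Mul(6, r), Mul(5, r)))) = Mul(Add(Q, r), Add(r, Add(14, Mul(11, r)))) = Mul(Add(Q, r), Add(14, Mul(12, r))) = Mul(Add(14, Mul(12, r)), Add(Q, r)))
Add(-1405, Mul(Function('f')(5, 32), -514)) = Add(-1405, Mul(Add(Mul(12, Pow(32, 2)), Mul(14, 5), Mul(14, 32), Mul(12, 5, 32)), -514)) = Add(-1405, Mul(Add(Mul(12, 1024), 70, 448, 1920), -514)) = Add(-1405, Mul(Add(12288, 70, 448, 1920), -514)) = Add(-1405, Mul(14726, -514)) = Add(-1405, -7569164) = -7570569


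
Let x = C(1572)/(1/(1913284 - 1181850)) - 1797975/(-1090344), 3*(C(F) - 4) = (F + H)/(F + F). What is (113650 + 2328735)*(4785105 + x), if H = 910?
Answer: 8271411372785572809875/428505192 ≈ 1.9303e+13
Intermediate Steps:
C(F) = 4 + (910 + F)/(6*F) (C(F) = 4 + ((F + 910)/(F + F))/3 = 4 + ((910 + F)/((2*F)))/3 = 4 + ((910 + F)*(1/(2*F)))/3 = 4 + ((910 + F)/(2*F))/3 = 4 + (910 + F)/(6*F))
x = 1336170082155515/428505192 (x = ((5/6)*(182 + 5*1572)/1572)/(1/(1913284 - 1181850)) - 1797975/(-1090344) = ((5/6)*(1/1572)*(182 + 7860))/(1/731434) - 1797975*(-1/1090344) = ((5/6)*(1/1572)*8042)/(1/731434) + 599325/363448 = (20105/4716)*731434 + 599325/363448 = 7352740285/2358 + 599325/363448 = 1336170082155515/428505192 ≈ 3.1182e+6)
(113650 + 2328735)*(4785105 + x) = (113650 + 2328735)*(4785105 + 1336170082155515/428505192) = 2442385*(3386612418920675/428505192) = 8271411372785572809875/428505192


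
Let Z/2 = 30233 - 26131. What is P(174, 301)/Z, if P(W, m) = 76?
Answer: 19/2051 ≈ 0.0092638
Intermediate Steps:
Z = 8204 (Z = 2*(30233 - 26131) = 2*4102 = 8204)
P(174, 301)/Z = 76/8204 = 76*(1/8204) = 19/2051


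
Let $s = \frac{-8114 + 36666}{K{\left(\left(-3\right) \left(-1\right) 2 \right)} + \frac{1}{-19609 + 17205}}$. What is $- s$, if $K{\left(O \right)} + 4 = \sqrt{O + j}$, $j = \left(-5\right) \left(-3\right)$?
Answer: $- \frac{660101339936}{28876847} - \frac{165008175232 \sqrt{21}}{28876847} \approx -49045.0$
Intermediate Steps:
$j = 15$
$K{\left(O \right)} = -4 + \sqrt{15 + O}$ ($K{\left(O \right)} = -4 + \sqrt{O + 15} = -4 + \sqrt{15 + O}$)
$s = \frac{28552}{- \frac{9617}{2404} + \sqrt{21}}$ ($s = \frac{-8114 + 36666}{\left(-4 + \sqrt{15 + \left(-3\right) \left(-1\right) 2}\right) + \frac{1}{-19609 + 17205}} = \frac{28552}{\left(-4 + \sqrt{15 + 3 \cdot 2}\right) + \frac{1}{-2404}} = \frac{28552}{\left(-4 + \sqrt{15 + 6}\right) - \frac{1}{2404}} = \frac{28552}{\left(-4 + \sqrt{21}\right) - \frac{1}{2404}} = \frac{28552}{- \frac{9617}{2404} + \sqrt{21}} \approx 49045.0$)
$- s = - (\frac{660101339936}{28876847} + \frac{165008175232 \sqrt{21}}{28876847}) = - \frac{660101339936}{28876847} - \frac{165008175232 \sqrt{21}}{28876847}$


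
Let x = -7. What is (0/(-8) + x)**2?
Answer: 49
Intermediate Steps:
(0/(-8) + x)**2 = (0/(-8) - 7)**2 = (0*(-1/8) - 7)**2 = (0 - 7)**2 = (-7)**2 = 49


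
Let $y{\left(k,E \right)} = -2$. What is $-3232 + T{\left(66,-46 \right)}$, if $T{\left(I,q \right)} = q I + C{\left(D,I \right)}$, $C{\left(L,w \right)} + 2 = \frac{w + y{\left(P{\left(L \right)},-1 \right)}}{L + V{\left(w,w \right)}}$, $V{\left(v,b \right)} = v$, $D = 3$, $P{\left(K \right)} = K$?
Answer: $- \frac{432566}{69} \approx -6269.1$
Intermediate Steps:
$C{\left(L,w \right)} = -2 + \frac{-2 + w}{L + w}$ ($C{\left(L,w \right)} = -2 + \frac{w - 2}{L + w} = -2 + \frac{-2 + w}{L + w}$)
$T{\left(I,q \right)} = I q + \frac{-8 - I}{3 + I}$ ($T{\left(I,q \right)} = q I + \frac{-2 - I - 6}{3 + I} = I q + \frac{-2 - I - 6}{3 + I} = I q + \frac{-8 - I}{3 + I}$)
$-3232 + T{\left(66,-46 \right)} = -3232 + \frac{-8 - 66 + 66 \left(-46\right) \left(3 + 66\right)}{3 + 66} = -3232 + \frac{-8 - 66 + 66 \left(-46\right) 69}{69} = -3232 + \frac{-8 - 66 - 209484}{69} = -3232 + \frac{1}{69} \left(-209558\right) = -3232 - \frac{209558}{69} = - \frac{432566}{69}$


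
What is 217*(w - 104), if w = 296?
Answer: 41664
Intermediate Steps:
217*(w - 104) = 217*(296 - 104) = 217*192 = 41664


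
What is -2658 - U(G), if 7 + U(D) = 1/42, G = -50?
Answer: -111343/42 ≈ -2651.0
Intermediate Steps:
U(D) = -293/42 (U(D) = -7 + 1/42 = -293/42)
-2658 - U(G) = -2658 - 1*(-293/42) = -2658 + 293/42 = -111343/42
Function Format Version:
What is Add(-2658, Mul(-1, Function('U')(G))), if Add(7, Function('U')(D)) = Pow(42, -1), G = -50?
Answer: Rational(-111343, 42) ≈ -2651.0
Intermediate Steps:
Function('U')(D) = Rational(-293, 42) (Function('U')(D) = Add(-7, Pow(42, -1)) = Add(-7, Rational(1, 42)) = Rational(-293, 42))
Add(-2658, Mul(-1, Function('U')(G))) = Add(-2658, Mul(-1, Rational(-293, 42))) = Add(-2658, Rational(293, 42)) = Rational(-111343, 42)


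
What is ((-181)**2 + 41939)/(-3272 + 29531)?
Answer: 24900/8753 ≈ 2.8447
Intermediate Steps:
((-181)**2 + 41939)/(-3272 + 29531) = (32761 + 41939)/26259 = 74700*(1/26259) = 24900/8753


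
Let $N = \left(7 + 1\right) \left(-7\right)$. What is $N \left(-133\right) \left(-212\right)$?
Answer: $-1578976$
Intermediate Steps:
$N = -56$ ($N = 8 \left(-7\right) = -56$)
$N \left(-133\right) \left(-212\right) = \left(-56\right) \left(-133\right) \left(-212\right) = 7448 \left(-212\right) = -1578976$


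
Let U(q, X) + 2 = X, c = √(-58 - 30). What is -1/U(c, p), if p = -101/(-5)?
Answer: -5/91 ≈ -0.054945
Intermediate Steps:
p = 101/5 (p = -101*(-⅕) = 101/5 ≈ 20.200)
c = 2*I*√22 (c = √(-88) = 2*I*√22 ≈ 9.3808*I)
U(q, X) = -2 + X
-1/U(c, p) = -1/(-2 + 101/5) = -1/91/5 = -1*5/91 = -5/91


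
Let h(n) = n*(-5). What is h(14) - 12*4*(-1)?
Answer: -22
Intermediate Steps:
h(n) = -5*n
h(14) - 12*4*(-1) = -5*14 - 12*4*(-1) = -70 - 48*(-1) = -70 - 1*(-48) = -70 + 48 = -22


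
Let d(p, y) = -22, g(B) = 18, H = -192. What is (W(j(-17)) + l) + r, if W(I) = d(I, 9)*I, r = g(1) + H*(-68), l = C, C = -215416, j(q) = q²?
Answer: -208700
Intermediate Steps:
l = -215416
r = 13074 (r = 18 - 192*(-68) = 18 + 13056 = 13074)
W(I) = -22*I
(W(j(-17)) + l) + r = (-22*(-17)² - 215416) + 13074 = (-22*289 - 215416) + 13074 = (-6358 - 215416) + 13074 = -221774 + 13074 = -208700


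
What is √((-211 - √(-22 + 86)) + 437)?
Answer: √218 ≈ 14.765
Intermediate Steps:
√((-211 - √(-22 + 86)) + 437) = √((-211 - √64) + 437) = √((-211 - 1*8) + 437) = √((-211 - 8) + 437) = √(-219 + 437) = √218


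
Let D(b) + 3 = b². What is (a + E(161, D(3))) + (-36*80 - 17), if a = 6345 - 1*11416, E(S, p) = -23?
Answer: -7991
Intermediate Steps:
D(b) = -3 + b²
a = -5071 (a = 6345 - 11416 = -5071)
(a + E(161, D(3))) + (-36*80 - 17) = (-5071 - 23) + (-36*80 - 17) = -5094 + (-2880 - 17) = -5094 - 2897 = -7991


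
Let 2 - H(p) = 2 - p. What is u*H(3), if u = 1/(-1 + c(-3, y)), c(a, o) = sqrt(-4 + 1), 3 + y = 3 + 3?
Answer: -3/4 - 3*I*sqrt(3)/4 ≈ -0.75 - 1.299*I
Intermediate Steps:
y = 3 (y = -3 + (3 + 3) = -3 + 6 = 3)
c(a, o) = I*sqrt(3) (c(a, o) = sqrt(-3) = I*sqrt(3))
H(p) = p (H(p) = 2 - (2 - p) = 2 + (-2 + p) = p)
u = 1/(-1 + I*sqrt(3)) ≈ -0.25 - 0.43301*I
u*H(3) = -I/(I + sqrt(3))*3 = -3*I/(I + sqrt(3))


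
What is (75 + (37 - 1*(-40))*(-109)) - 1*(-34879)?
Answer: 26561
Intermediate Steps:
(75 + (37 - 1*(-40))*(-109)) - 1*(-34879) = (75 + (37 + 40)*(-109)) + 34879 = (75 + 77*(-109)) + 34879 = (75 - 8393) + 34879 = -8318 + 34879 = 26561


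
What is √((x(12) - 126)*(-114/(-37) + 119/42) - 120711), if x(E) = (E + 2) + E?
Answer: 31*I*√1555221/111 ≈ 348.29*I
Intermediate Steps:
x(E) = 2 + 2*E (x(E) = (2 + E) + E = 2 + 2*E)
√((x(12) - 126)*(-114/(-37) + 119/42) - 120711) = √(((2 + 2*12) - 126)*(-114/(-37) + 119/42) - 120711) = √(((2 + 24) - 126)*(-114*(-1/37) + 119*(1/42)) - 120711) = √((26 - 126)*(114/37 + 17/6) - 120711) = √(-100*1313/222 - 120711) = √(-65650/111 - 120711) = √(-13464571/111) = 31*I*√1555221/111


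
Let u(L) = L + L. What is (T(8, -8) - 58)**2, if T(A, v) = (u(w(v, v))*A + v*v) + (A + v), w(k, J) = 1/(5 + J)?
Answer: 4/9 ≈ 0.44444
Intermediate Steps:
u(L) = 2*L
T(A, v) = A + v + v**2 + 2*A/(5 + v) (T(A, v) = ((2/(5 + v))*A + v*v) + (A + v) = (2*A/(5 + v) + v**2) + (A + v) = (v**2 + 2*A/(5 + v)) + (A + v) = A + v + v**2 + 2*A/(5 + v))
(T(8, -8) - 58)**2 = ((2*8 + (5 - 8)*(8 - 8 + (-8)**2))/(5 - 8) - 58)**2 = ((16 - 3*(8 - 8 + 64))/(-3) - 58)**2 = (-(16 - 3*64)/3 - 58)**2 = (-(16 - 192)/3 - 58)**2 = (-1/3*(-176) - 58)**2 = (176/3 - 58)**2 = (2/3)**2 = 4/9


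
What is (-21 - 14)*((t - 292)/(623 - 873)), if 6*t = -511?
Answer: -15841/300 ≈ -52.803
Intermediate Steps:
t = -511/6 (t = (⅙)*(-511) = -511/6 ≈ -85.167)
(-21 - 14)*((t - 292)/(623 - 873)) = (-21 - 14)*((-511/6 - 292)/(623 - 873)) = -(-79205)/(6*(-250)) = -(-79205)*(-1)/(6*250) = -35*2263/1500 = -15841/300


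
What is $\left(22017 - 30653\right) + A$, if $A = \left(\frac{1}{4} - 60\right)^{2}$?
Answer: $- \frac{81055}{16} \approx -5065.9$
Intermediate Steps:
$A = \frac{57121}{16}$ ($A = \left(\frac{1}{4} - 60\right)^{2} = \left(- \frac{239}{4}\right)^{2} = \frac{57121}{16} \approx 3570.1$)
$\left(22017 - 30653\right) + A = \left(22017 - 30653\right) + \frac{57121}{16} = -8636 + \frac{57121}{16} = - \frac{81055}{16}$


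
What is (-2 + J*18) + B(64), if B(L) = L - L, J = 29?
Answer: 520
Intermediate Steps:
B(L) = 0
(-2 + J*18) + B(64) = (-2 + 29*18) + 0 = (-2 + 522) + 0 = 520 + 0 = 520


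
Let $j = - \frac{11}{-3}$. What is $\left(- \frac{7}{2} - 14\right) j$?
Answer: $- \frac{385}{6} \approx -64.167$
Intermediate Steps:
$j = \frac{11}{3}$ ($j = \left(-11\right) \left(- \frac{1}{3}\right) = \frac{11}{3} \approx 3.6667$)
$\left(- \frac{7}{2} - 14\right) j = \left(- \frac{7}{2} - 14\right) \frac{11}{3} = \left(- \frac{35}{2}\right) \frac{11}{3} = - \frac{385}{6}$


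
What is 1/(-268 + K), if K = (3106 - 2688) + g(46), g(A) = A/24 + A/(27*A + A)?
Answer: 21/3191 ≈ 0.0065810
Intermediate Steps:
g(A) = 1/28 + A/24 (g(A) = A*(1/24) + A/((28*A)) = A/24 + A*(1/(28*A)) = A/24 + 1/28 = 1/28 + A/24)
K = 8819/21 (K = (3106 - 2688) + (1/28 + (1/24)*46) = 418 + (1/28 + 23/12) = 418 + 41/21 = 8819/21 ≈ 419.95)
1/(-268 + K) = 1/(-268 + 8819/21) = 1/(3191/21) = 21/3191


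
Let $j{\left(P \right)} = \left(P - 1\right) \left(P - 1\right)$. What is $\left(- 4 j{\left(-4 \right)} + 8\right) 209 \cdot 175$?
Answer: $-3364900$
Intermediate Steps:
$j{\left(P \right)} = \left(-1 + P\right)^{2}$ ($j{\left(P \right)} = \left(-1 + P\right) \left(-1 + P\right) = \left(-1 + P\right)^{2}$)
$\left(- 4 j{\left(-4 \right)} + 8\right) 209 \cdot 175 = \left(- 4 \left(-1 - 4\right)^{2} + 8\right) 209 \cdot 175 = \left(- 4 \left(-5\right)^{2} + 8\right) 209 \cdot 175 = \left(\left(-4\right) 25 + 8\right) 209 \cdot 175 = \left(-100 + 8\right) 209 \cdot 175 = \left(-92\right) 209 \cdot 175 = \left(-19228\right) 175 = -3364900$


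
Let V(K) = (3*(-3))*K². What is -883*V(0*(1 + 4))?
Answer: 0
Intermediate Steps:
V(K) = -9*K²
-883*V(0*(1 + 4)) = -(-7947)*(0*(1 + 4))² = -(-7947)*(0*5)² = -(-7947)*0² = -(-7947)*0 = -883*0 = 0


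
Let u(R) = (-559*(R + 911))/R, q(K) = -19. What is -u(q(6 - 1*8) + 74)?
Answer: 539994/55 ≈ 9818.1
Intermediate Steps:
u(R) = (-509249 - 559*R)/R (u(R) = (-559*(911 + R))/R = (-509249 - 559*R)/R)
-u(q(6 - 1*8) + 74) = -(-559 - 509249/(-19 + 74)) = -(-559 - 509249/55) = -1*(-539994/55) = 539994/55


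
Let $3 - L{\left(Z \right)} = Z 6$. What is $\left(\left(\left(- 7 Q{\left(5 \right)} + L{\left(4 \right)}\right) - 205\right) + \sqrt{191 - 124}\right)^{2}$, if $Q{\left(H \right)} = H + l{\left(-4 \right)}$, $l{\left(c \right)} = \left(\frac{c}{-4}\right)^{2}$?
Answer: $\left(268 - \sqrt{67}\right)^{2} \approx 67504.0$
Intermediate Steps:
$L{\left(Z \right)} = 3 - 6 Z$ ($L{\left(Z \right)} = 3 - Z 6 = 3 - 6 Z$)
$l{\left(c \right)} = \frac{c^{2}}{16}$ ($l{\left(c \right)} = \left(c \left(- \frac{1}{4}\right)\right)^{2} = \left(- \frac{c}{4}\right)^{2} = \frac{c^{2}}{16}$)
$Q{\left(H \right)} = 1 + H$ ($Q{\left(H \right)} = H + \frac{\left(-4\right)^{2}}{16} = H + \frac{1}{16} \cdot 16 = H + 1 = 1 + H$)
$\left(\left(\left(- 7 Q{\left(5 \right)} + L{\left(4 \right)}\right) - 205\right) + \sqrt{191 - 124}\right)^{2} = \left(\left(\left(- 7 \left(1 + 5\right) + \left(3 - 24\right)\right) - 205\right) + \sqrt{191 - 124}\right)^{2} = \left(\left(\left(\left(-7\right) 6 + \left(3 - 24\right)\right) - 205\right) + \sqrt{67}\right)^{2} = \left(\left(\left(-42 - 21\right) - 205\right) + \sqrt{67}\right)^{2} = \left(\left(-63 - 205\right) + \sqrt{67}\right)^{2} = \left(-268 + \sqrt{67}\right)^{2}$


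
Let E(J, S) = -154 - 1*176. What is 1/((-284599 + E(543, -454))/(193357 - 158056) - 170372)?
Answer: -35301/6014586901 ≈ -5.8692e-6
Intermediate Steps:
E(J, S) = -330 (E(J, S) = -154 - 176 = -330)
1/((-284599 + E(543, -454))/(193357 - 158056) - 170372) = 1/((-284599 - 330)/(193357 - 158056) - 170372) = 1/(-284929/35301 - 170372) = 1/(-6014586901/35301) = -35301/6014586901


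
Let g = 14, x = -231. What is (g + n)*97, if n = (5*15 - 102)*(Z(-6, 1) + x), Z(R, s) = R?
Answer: 622061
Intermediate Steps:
n = 6399 (n = (5*15 - 102)*(-6 - 231) = (75 - 102)*(-237) = -27*(-237) = 6399)
(g + n)*97 = (14 + 6399)*97 = 6413*97 = 622061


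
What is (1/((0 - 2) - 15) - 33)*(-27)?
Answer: 15174/17 ≈ 892.59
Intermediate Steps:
(1/((0 - 2) - 15) - 33)*(-27) = (1/(-2 - 15) - 33)*(-27) = (1/(-17) - 33)*(-27) = (-1/17 - 33)*(-27) = -562/17*(-27) = 15174/17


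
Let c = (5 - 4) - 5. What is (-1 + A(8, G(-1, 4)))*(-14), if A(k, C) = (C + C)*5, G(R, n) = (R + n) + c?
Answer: 154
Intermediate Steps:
c = -4 (c = 1 - 5 = -4)
G(R, n) = -4 + R + n (G(R, n) = (R + n) - 4 = -4 + R + n)
A(k, C) = 10*C (A(k, C) = (2*C)*5 = 10*C)
(-1 + A(8, G(-1, 4)))*(-14) = (-1 + 10*(-4 - 1 + 4))*(-14) = (-1 + 10*(-1))*(-14) = (-1 - 10)*(-14) = -11*(-14) = 154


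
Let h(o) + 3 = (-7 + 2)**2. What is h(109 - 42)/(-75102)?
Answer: -11/37551 ≈ -0.00029293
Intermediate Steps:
h(o) = 22 (h(o) = -3 + (-7 + 2)**2 = -3 + (-5)**2 = -3 + 25 = 22)
h(109 - 42)/(-75102) = 22/(-75102) = 22*(-1/75102) = -11/37551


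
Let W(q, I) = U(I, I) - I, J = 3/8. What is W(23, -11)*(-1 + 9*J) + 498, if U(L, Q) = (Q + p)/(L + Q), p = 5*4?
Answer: 92075/176 ≈ 523.15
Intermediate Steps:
J = 3/8 (J = 3*(1/8) = 3/8 ≈ 0.37500)
p = 20
U(L, Q) = (20 + Q)/(L + Q) (U(L, Q) = (Q + 20)/(L + Q) = (20 + Q)/(L + Q))
W(q, I) = -I + (20 + I)/(2*I) (W(q, I) = (20 + I)/(I + I) - I = (20 + I)/((2*I)) - I = (1/(2*I))*(20 + I) - I = (20 + I)/(2*I) - I = -I + (20 + I)/(2*I))
W(23, -11)*(-1 + 9*J) + 498 = (1/2 - 1*(-11) + 10/(-11))*(-1 + 9*(3/8)) + 498 = (1/2 + 11 + 10*(-1/11))*(-1 + 27/8) + 498 = (1/2 + 11 - 10/11)*(19/8) + 498 = (233/22)*(19/8) + 498 = 4427/176 + 498 = 92075/176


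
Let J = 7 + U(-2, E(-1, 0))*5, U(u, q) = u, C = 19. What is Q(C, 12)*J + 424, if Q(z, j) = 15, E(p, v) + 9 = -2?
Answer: 379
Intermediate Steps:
E(p, v) = -11 (E(p, v) = -9 - 2 = -11)
J = -3 (J = 7 - 2*5 = 7 - 10 = -3)
Q(C, 12)*J + 424 = 15*(-3) + 424 = -45 + 424 = 379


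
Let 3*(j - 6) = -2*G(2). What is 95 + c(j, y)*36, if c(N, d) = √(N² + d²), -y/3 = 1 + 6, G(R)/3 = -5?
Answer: 95 + 36*√697 ≈ 1045.4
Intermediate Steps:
G(R) = -15 (G(R) = 3*(-5) = -15)
y = -21 (y = -3*(1 + 6) = -3*7 = -21)
j = 16 (j = 6 + (-2*(-15))/3 = 6 + (⅓)*30 = 6 + 10 = 16)
95 + c(j, y)*36 = 95 + √(16² + (-21)²)*36 = 95 + √(256 + 441)*36 = 95 + √697*36 = 95 + 36*√697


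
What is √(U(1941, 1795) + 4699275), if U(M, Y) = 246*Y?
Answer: 3*√571205 ≈ 2267.3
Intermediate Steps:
√(U(1941, 1795) + 4699275) = √(246*1795 + 4699275) = √(441570 + 4699275) = √5140845 = 3*√571205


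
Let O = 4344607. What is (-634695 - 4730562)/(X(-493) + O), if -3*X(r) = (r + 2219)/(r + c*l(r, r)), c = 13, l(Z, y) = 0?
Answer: -7935215103/6425675479 ≈ -1.2349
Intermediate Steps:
X(r) = -(2219 + r)/(3*r) (X(r) = -(r + 2219)/(3*(r + 13*0)) = -(2219 + r)/(3*(r + 0)) = -(2219 + r)/(3*r))
(-634695 - 4730562)/(X(-493) + O) = (-634695 - 4730562)/((⅓)*(-2219 - 1*(-493))/(-493) + 4344607) = -5365257/((⅓)*(-1/493)*(-2219 + 493) + 4344607) = -5365257/((⅓)*(-1/493)*(-1726) + 4344607) = -5365257/(1726/1479 + 4344607) = -5365257/6425675479/1479 = -5365257*1479/6425675479 = -7935215103/6425675479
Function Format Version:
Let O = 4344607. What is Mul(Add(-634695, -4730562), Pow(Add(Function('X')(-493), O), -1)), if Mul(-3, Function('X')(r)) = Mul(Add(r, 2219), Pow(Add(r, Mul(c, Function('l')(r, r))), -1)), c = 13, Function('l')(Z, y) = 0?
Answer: Rational(-7935215103, 6425675479) ≈ -1.2349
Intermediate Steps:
Function('X')(r) = Mul(Rational(-1, 3), Pow(r, -1), Add(2219, r)) (Function('X')(r) = Mul(Rational(-1, 3), Mul(Add(r, 2219), Pow(Add(r, Mul(13, 0)), -1))) = Mul(Rational(-1, 3), Mul(Add(2219, r), Pow(Add(r, 0), -1))) = Mul(Rational(-1, 3), Mul(Add(2219, r), Pow(r, -1))) = Mul(Rational(-1, 3), Mul(Pow(r, -1), Add(2219, r))) = Mul(Rational(-1, 3), Pow(r, -1), Add(2219, r)))
Mul(Add(-634695, -4730562), Pow(Add(Function('X')(-493), O), -1)) = Mul(Add(-634695, -4730562), Pow(Add(Mul(Rational(1, 3), Pow(-493, -1), Add(-2219, Mul(-1, -493))), 4344607), -1)) = Mul(-5365257, Pow(Add(Mul(Rational(1, 3), Rational(-1, 493), Add(-2219, 493)), 4344607), -1)) = Mul(-5365257, Pow(Add(Mul(Rational(1, 3), Rational(-1, 493), -1726), 4344607), -1)) = Mul(-5365257, Pow(Add(Rational(1726, 1479), 4344607), -1)) = Mul(-5365257, Pow(Rational(6425675479, 1479), -1)) = Mul(-5365257, Rational(1479, 6425675479)) = Rational(-7935215103, 6425675479)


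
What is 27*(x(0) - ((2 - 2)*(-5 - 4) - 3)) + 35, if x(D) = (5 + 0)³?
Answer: 3491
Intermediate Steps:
x(D) = 125 (x(D) = 5³ = 125)
27*(x(0) - ((2 - 2)*(-5 - 4) - 3)) + 35 = 27*(125 - ((2 - 2)*(-5 - 4) - 3)) + 35 = 27*(125 - (0*(-9) - 3)) + 35 = 27*(125 - (0 - 3)) + 35 = 27*(125 - 1*(-3)) + 35 = 27*(125 + 3) + 35 = 27*128 + 35 = 3456 + 35 = 3491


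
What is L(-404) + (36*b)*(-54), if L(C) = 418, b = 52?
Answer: -100670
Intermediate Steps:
L(-404) + (36*b)*(-54) = 418 + (36*52)*(-54) = 418 + 1872*(-54) = 418 - 101088 = -100670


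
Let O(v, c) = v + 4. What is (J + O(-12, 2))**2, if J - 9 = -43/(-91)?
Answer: 17956/8281 ≈ 2.1683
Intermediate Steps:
O(v, c) = 4 + v
J = 862/91 (J = 9 - 43/(-91) = 9 - 43*(-1/91) = 9 + 43/91 = 862/91 ≈ 9.4725)
(J + O(-12, 2))**2 = (862/91 + (4 - 12))**2 = (862/91 - 8)**2 = (134/91)**2 = 17956/8281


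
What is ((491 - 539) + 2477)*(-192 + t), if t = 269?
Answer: 187033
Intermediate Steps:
((491 - 539) + 2477)*(-192 + t) = ((491 - 539) + 2477)*(-192 + 269) = (-48 + 2477)*77 = 2429*77 = 187033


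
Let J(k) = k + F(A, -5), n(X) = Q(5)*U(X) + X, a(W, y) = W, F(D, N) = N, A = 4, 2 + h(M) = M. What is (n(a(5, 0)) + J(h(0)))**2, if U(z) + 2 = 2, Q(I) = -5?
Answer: 4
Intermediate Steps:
h(M) = -2 + M
U(z) = 0 (U(z) = -2 + 2 = 0)
n(X) = X (n(X) = -5*0 + X = 0 + X = X)
J(k) = -5 + k (J(k) = k - 5 = -5 + k)
(n(a(5, 0)) + J(h(0)))**2 = (5 + (-5 + (-2 + 0)))**2 = (5 + (-5 - 2))**2 = (5 - 7)**2 = (-2)**2 = 4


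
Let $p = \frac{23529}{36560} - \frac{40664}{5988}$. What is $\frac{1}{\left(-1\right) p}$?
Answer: $\frac{54730320}{336446047} \approx 0.16267$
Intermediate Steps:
$p = - \frac{336446047}{54730320}$ ($p = 23529 \cdot \frac{1}{36560} - \frac{10166}{1497} = \frac{23529}{36560} - \frac{10166}{1497} = - \frac{336446047}{54730320} \approx -6.1473$)
$\frac{1}{\left(-1\right) p} = \frac{1}{\left(-1\right) \left(- \frac{336446047}{54730320}\right)} = \frac{1}{\frac{336446047}{54730320}} = \frac{54730320}{336446047}$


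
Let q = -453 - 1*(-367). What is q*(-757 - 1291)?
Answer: 176128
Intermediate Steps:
q = -86 (q = -453 + 367 = -86)
q*(-757 - 1291) = -86*(-757 - 1291) = -86*(-2048) = 176128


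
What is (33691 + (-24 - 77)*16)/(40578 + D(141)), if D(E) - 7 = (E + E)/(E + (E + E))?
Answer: 96225/121757 ≈ 0.79030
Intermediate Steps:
D(E) = 23/3 (D(E) = 7 + (E + E)/(E + (E + E)) = 7 + (2*E)/(E + 2*E) = 7 + (2*E)/((3*E)) = 7 + (2*E)*(1/(3*E)) = 7 + ⅔ = 23/3)
(33691 + (-24 - 77)*16)/(40578 + D(141)) = (33691 + (-24 - 77)*16)/(40578 + 23/3) = (33691 - 101*16)/(121757/3) = (33691 - 1616)*(3/121757) = 32075*(3/121757) = 96225/121757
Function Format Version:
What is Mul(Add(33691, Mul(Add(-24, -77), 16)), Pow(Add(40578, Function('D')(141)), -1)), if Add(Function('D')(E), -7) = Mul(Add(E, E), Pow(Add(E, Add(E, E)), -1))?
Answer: Rational(96225, 121757) ≈ 0.79030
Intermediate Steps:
Function('D')(E) = Rational(23, 3) (Function('D')(E) = Add(7, Mul(Add(E, E), Pow(Add(E, Add(E, E)), -1))) = Add(7, Mul(Mul(2, E), Pow(Add(E, Mul(2, E)), -1))) = Add(7, Mul(Mul(2, E), Pow(Mul(3, E), -1))) = Add(7, Mul(Mul(2, E), Mul(Rational(1, 3), Pow(E, -1)))) = Add(7, Rational(2, 3)) = Rational(23, 3))
Mul(Add(33691, Mul(Add(-24, -77), 16)), Pow(Add(40578, Function('D')(141)), -1)) = Mul(Add(33691, Mul(Add(-24, -77), 16)), Pow(Add(40578, Rational(23, 3)), -1)) = Mul(Add(33691, Mul(-101, 16)), Pow(Rational(121757, 3), -1)) = Mul(Add(33691, -1616), Rational(3, 121757)) = Mul(32075, Rational(3, 121757)) = Rational(96225, 121757)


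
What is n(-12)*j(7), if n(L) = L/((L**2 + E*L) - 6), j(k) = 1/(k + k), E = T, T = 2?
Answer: -1/133 ≈ -0.0075188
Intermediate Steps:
E = 2
j(k) = 1/(2*k)
n(L) = L/(-6 + L**2 + 2*L) (n(L) = L/((L**2 + 2*L) - 6) = L/(-6 + L**2 + 2*L))
n(-12)*j(7) = (-12/(-6 + (-12)**2 + 2*(-12)))*((1/2)/7) = (-12/(-6 + 144 - 24))*((1/2)*(1/7)) = -12/114*(1/14) = -12*1/114*(1/14) = -2/19*1/14 = -1/133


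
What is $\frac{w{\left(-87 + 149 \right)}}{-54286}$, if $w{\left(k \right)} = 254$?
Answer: $- \frac{127}{27143} \approx -0.0046789$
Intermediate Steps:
$\frac{w{\left(-87 + 149 \right)}}{-54286} = \frac{254}{-54286} = 254 \left(- \frac{1}{54286}\right) = - \frac{127}{27143}$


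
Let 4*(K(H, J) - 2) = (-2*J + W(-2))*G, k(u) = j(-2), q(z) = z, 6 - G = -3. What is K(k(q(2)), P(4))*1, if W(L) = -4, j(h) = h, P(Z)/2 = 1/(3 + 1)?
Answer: -37/4 ≈ -9.2500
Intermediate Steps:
G = 9 (G = 6 - 1*(-3) = 6 + 3 = 9)
P(Z) = ½ (P(Z) = 2/(3 + 1) = 2/4 = 2*(¼) = ½)
k(u) = -2
K(H, J) = -7 - 9*J/2 (K(H, J) = 2 + ((-2*J - 4)*9)/4 = 2 + ((-4 - 2*J)*9)/4 = 2 + (-36 - 18*J)/4 = 2 + (-9 - 9*J/2) = -7 - 9*J/2)
K(k(q(2)), P(4))*1 = (-7 - 9/2*½)*1 = (-7 - 9/4)*1 = -37/4*1 = -37/4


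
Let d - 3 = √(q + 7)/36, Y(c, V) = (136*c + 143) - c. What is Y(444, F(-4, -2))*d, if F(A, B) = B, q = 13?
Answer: 180249 + 60083*√5/18 ≈ 1.8771e+5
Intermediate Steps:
Y(c, V) = 143 + 135*c (Y(c, V) = (143 + 136*c) - c = 143 + 135*c)
d = 3 + √5/18 (d = 3 + √(13 + 7)/36 = 3 + √20*(1/36) = 3 + (2*√5)*(1/36) = 3 + √5/18 ≈ 3.1242)
Y(444, F(-4, -2))*d = (143 + 135*444)*(3 + √5/18) = (143 + 59940)*(3 + √5/18) = 60083*(3 + √5/18) = 180249 + 60083*√5/18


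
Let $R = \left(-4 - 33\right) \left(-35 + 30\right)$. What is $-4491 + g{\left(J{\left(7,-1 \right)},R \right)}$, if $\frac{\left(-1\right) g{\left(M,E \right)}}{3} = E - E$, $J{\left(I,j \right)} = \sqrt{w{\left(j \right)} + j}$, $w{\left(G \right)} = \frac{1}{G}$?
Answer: $-4491$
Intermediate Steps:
$R = 185$ ($R = \left(-37\right) \left(-5\right) = 185$)
$J{\left(I,j \right)} = \sqrt{j + \frac{1}{j}}$ ($J{\left(I,j \right)} = \sqrt{\frac{1}{j} + j} = \sqrt{j + \frac{1}{j}}$)
$g{\left(M,E \right)} = 0$ ($g{\left(M,E \right)} = - 3 \left(E - E\right) = \left(-3\right) 0 = 0$)
$-4491 + g{\left(J{\left(7,-1 \right)},R \right)} = -4491 + 0 = -4491$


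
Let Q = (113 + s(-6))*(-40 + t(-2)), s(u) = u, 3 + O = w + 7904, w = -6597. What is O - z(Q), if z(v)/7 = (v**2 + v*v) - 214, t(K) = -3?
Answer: -296366012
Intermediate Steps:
O = 1304 (O = -3 + (-6597 + 7904) = -3 + 1307 = 1304)
Q = -4601 (Q = (113 - 6)*(-40 - 3) = 107*(-43) = -4601)
z(v) = -1498 + 14*v**2 (z(v) = 7*((v**2 + v*v) - 214) = 7*((v**2 + v**2) - 214) = 7*(2*v**2 - 214) = 7*(-214 + 2*v**2) = -1498 + 14*v**2)
O - z(Q) = 1304 - (-1498 + 14*(-4601)**2) = 1304 - (-1498 + 14*21169201) = 1304 - (-1498 + 296368814) = 1304 - 1*296367316 = 1304 - 296367316 = -296366012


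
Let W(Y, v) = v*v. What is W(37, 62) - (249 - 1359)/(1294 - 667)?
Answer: 803766/209 ≈ 3845.8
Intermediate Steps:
W(Y, v) = v**2
W(37, 62) - (249 - 1359)/(1294 - 667) = 62**2 - (249 - 1359)/(1294 - 667) = 3844 - (-1110)/627 = 3844 - 1*(-370/209) = 3844 + 370/209 = 803766/209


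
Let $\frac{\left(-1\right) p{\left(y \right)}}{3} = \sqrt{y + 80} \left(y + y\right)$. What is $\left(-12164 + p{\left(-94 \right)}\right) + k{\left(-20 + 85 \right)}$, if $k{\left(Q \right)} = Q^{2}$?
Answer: $-7939 + 564 i \sqrt{14} \approx -7939.0 + 2110.3 i$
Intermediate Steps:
$p{\left(y \right)} = - 6 y \sqrt{80 + y}$ ($p{\left(y \right)} = - 3 \sqrt{y + 80} \left(y + y\right) = - 3 \sqrt{80 + y} 2 y = - 3 \cdot 2 y \sqrt{80 + y} = - 6 y \sqrt{80 + y}$)
$\left(-12164 + p{\left(-94 \right)}\right) + k{\left(-20 + 85 \right)} = \left(-12164 - - 564 \sqrt{80 - 94}\right) + \left(-20 + 85\right)^{2} = \left(-12164 - - 564 \sqrt{-14}\right) + 65^{2} = \left(-12164 - - 564 i \sqrt{14}\right) + 4225 = \left(-12164 + 564 i \sqrt{14}\right) + 4225 = -7939 + 564 i \sqrt{14}$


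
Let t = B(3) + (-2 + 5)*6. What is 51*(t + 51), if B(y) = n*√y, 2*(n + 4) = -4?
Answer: 3519 - 306*√3 ≈ 2989.0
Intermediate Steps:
n = -6 (n = -4 + (½)*(-4) = -4 - 2 = -6)
B(y) = -6*√y
t = 18 - 6*√3 (t = -6*√3 + (-2 + 5)*6 = -6*√3 + 3*6 = -6*√3 + 18 = 18 - 6*√3 ≈ 7.6077)
51*(t + 51) = 51*((18 - 6*√3) + 51) = 51*(69 - 6*√3) = 3519 - 306*√3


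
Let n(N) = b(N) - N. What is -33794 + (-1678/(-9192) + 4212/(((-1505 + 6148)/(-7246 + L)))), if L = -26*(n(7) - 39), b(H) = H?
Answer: -841775225219/21339228 ≈ -39447.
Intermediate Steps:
n(N) = 0 (n(N) = N - N = 0)
L = 1014 (L = -26*(0 - 39) = -26*(-39) = 1014)
-33794 + (-1678/(-9192) + 4212/(((-1505 + 6148)/(-7246 + L)))) = -33794 + (-1678/(-9192) + 4212/(((-1505 + 6148)/(-7246 + 1014)))) = -33794 + (-1678*(-1/9192) + 4212/((4643/(-6232)))) = -33794 + (839/4596 + 4212/((4643*(-1/6232)))) = -33794 + (839/4596 + 4212/(-4643/6232)) = -33794 + (839/4596 + 4212*(-6232/4643)) = -33794 + (839/4596 - 26249184/4643) = -33794 - 120637354187/21339228 = -841775225219/21339228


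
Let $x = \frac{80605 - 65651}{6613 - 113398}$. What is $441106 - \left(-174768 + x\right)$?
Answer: $\frac{65766120044}{106785} \approx 6.1587 \cdot 10^{5}$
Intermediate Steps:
$x = - \frac{14954}{106785}$ ($x = \frac{14954}{-106785} = 14954 \left(- \frac{1}{106785}\right) = - \frac{14954}{106785} \approx -0.14004$)
$441106 - \left(-174768 + x\right) = 441106 + \left(174768 - - \frac{14954}{106785}\right) = 441106 + \left(174768 + \frac{14954}{106785}\right) = 441106 + \frac{18662615834}{106785} = \frac{65766120044}{106785}$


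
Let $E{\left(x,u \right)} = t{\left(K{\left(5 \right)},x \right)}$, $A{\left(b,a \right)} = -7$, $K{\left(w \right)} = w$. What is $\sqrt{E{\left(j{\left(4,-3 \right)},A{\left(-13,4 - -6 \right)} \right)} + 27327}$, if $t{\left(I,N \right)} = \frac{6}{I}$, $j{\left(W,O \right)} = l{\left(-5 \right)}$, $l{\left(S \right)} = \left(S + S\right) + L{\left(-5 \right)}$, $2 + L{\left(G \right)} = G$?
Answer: $\frac{\sqrt{683205}}{5} \approx 165.31$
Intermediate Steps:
$L{\left(G \right)} = -2 + G$
$l{\left(S \right)} = -7 + 2 S$ ($l{\left(S \right)} = \left(S + S\right) - 7 = 2 S - 7 = -7 + 2 S$)
$j{\left(W,O \right)} = -17$ ($j{\left(W,O \right)} = -7 + 2 \left(-5\right) = -7 - 10 = -17$)
$E{\left(x,u \right)} = \frac{6}{5}$
$\sqrt{E{\left(j{\left(4,-3 \right)},A{\left(-13,4 - -6 \right)} \right)} + 27327} = \sqrt{\frac{6}{5} + 27327} = \sqrt{\frac{136641}{5}} = \frac{\sqrt{683205}}{5}$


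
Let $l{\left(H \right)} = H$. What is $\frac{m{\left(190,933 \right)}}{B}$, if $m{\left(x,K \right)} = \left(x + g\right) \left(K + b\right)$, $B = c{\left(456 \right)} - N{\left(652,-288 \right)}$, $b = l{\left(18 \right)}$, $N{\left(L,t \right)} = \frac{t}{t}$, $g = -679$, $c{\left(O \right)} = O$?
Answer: $- \frac{465039}{455} \approx -1022.1$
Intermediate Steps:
$N{\left(L,t \right)} = 1$
$b = 18$
$B = 455$ ($B = 456 - 1 = 455$)
$m{\left(x,K \right)} = \left(-679 + x\right) \left(18 + K\right)$ ($m{\left(x,K \right)} = \left(x - 679\right) \left(K + 18\right) = \left(-679 + x\right) \left(18 + K\right)$)
$\frac{m{\left(190,933 \right)}}{B} = \frac{-12222 - 633507 + 18 \cdot 190 + 933 \cdot 190}{455} = \left(-12222 - 633507 + 3420 + 177270\right) \frac{1}{455} = \left(-465039\right) \frac{1}{455} = - \frac{465039}{455}$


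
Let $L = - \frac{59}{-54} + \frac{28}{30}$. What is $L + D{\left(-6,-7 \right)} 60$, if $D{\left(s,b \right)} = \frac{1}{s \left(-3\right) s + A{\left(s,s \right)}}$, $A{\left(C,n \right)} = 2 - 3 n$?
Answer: $\frac{1996}{1485} \approx 1.3441$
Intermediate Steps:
$D{\left(s,b \right)} = \frac{1}{2 - 3 s - 3 s^{2}}$ ($D{\left(s,b \right)} = \frac{1}{s \left(-3\right) s - \left(-2 + 3 s\right)} = \frac{1}{- 3 s s - \left(-2 + 3 s\right)} = \frac{1}{- 3 s^{2} - \left(-2 + 3 s\right)} = \frac{1}{2 - 3 s - 3 s^{2}}$)
$L = \frac{547}{270}$ ($L = \left(-59\right) \left(- \frac{1}{54}\right) + 28 \cdot \frac{1}{30} = \frac{59}{54} + \frac{14}{15} = \frac{547}{270} \approx 2.0259$)
$L + D{\left(-6,-7 \right)} 60 = \frac{547}{270} + - \frac{1}{-2 + 3 \left(-6\right) + 3 \left(-6\right)^{2}} \cdot 60 = \frac{547}{270} + - \frac{1}{-2 - 18 + 3 \cdot 36} \cdot 60 = \frac{547}{270} + - \frac{1}{-2 - 18 + 108} \cdot 60 = \frac{547}{270} + - \frac{1}{88} \cdot 60 = \frac{547}{270} + \left(-1\right) \frac{1}{88} \cdot 60 = \frac{547}{270} - \frac{15}{22} = \frac{1996}{1485}$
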